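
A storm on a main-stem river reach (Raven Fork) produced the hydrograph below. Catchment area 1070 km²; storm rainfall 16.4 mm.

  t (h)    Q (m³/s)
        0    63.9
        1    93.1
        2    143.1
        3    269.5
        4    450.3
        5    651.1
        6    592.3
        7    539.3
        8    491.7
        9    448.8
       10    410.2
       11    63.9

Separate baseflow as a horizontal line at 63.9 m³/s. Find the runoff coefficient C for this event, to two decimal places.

C ≈ 0.71

ΣQ_DR = 3450 m³/s; V = ΣQ_DR·Δt = 1.242 × 10^7 m³.
Runoff depth d = V / A = 11.61 mm.
C = d / P = 11.61 / 16.4 = 0.71.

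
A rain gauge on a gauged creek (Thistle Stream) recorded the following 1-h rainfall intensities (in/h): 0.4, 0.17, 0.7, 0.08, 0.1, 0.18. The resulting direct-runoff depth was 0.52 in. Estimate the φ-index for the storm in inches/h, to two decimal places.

Only the 2 blocks with intensity above φ contribute runoff: 0.4, 0.7 in/h.
Σ(I−φ)·Δt = d  ⇒  (0.4+0.7 − 2φ)·1 = 0.52
φ = (1.100 − 0.52/1) / 2 = 0.29 in/h.

φ ≈ 0.29 in/h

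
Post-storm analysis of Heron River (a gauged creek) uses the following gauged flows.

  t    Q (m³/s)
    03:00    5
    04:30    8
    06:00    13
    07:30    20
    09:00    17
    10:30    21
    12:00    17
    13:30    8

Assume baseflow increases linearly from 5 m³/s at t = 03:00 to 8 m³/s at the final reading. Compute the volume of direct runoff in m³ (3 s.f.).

Direct-runoff ordinates (Q − Q_b): 0.00, 2.57, 7.14, 13.71, 10.29, 13.86, 9.43, 0.00 m³/s.
ΣQ_DR = 57.00 m³/s.
With Δt = 1.5 h = 5400 s, V = ΣQ_DR · Δt = 57.00 × 5400 = 3.08 × 10^5 m³.

V ≈ 3.08 × 10^5 m³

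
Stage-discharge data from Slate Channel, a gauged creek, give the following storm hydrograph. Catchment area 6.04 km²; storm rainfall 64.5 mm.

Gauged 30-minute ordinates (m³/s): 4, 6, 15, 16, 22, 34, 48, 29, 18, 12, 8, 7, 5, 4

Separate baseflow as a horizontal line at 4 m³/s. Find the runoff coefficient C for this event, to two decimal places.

C ≈ 0.79

ΣQ_DR = 172.0 m³/s; V = ΣQ_DR·Δt = 3.096 × 10^5 m³.
Runoff depth d = V / A = 51.26 mm.
C = d / P = 51.26 / 64.5 = 0.79.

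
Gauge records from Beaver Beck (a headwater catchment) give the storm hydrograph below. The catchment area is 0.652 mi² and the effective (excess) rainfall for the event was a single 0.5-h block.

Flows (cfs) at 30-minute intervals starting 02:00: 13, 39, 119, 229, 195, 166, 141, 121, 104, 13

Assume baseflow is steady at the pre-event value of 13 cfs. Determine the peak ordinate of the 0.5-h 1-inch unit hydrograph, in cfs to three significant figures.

Direct runoff: 0.0, 26.0, 106.0, 216.0, 182.0, 153.0, 128.0, 108.0, 91.0, 0.0 cfs; ΣQ_DR = 1010 cfs, peak = 216.0 cfs.
Runoff depth d = ΣQ_DR·Δt / A = 1010 × 1800 / (0.652 mi²) = 1.200 in.
The 1-inch UH is the DRH scaled by (1 in)/d, so U_p = 216.0 × 1/1.200 = 180 cfs.

U_p ≈ 180 cfs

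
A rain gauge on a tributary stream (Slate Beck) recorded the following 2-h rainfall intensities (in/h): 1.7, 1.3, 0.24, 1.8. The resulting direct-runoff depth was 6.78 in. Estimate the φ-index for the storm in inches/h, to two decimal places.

Only the 3 blocks with intensity above φ contribute runoff: 1.7, 1.3, 1.8 in/h.
Σ(I−φ)·Δt = d  ⇒  (1.7+1.3+1.8 − 3φ)·2 = 6.78
φ = (4.800 − 6.78/2) / 3 = 0.47 in/h.

φ ≈ 0.47 in/h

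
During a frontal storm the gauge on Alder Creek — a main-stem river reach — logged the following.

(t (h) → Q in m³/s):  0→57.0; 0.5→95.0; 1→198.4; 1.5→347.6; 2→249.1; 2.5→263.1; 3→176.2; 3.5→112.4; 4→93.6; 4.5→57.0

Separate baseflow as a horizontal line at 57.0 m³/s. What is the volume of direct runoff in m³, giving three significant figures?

V ≈ 1.94 × 10^6 m³

Direct-runoff ordinates (Q − Q_b): 0.0, 38.0, 141.4, 290.6, 192.1, 206.1, 119.2, 55.4, 36.6, 0.0 m³/s.
ΣQ_DR = 1079 m³/s.
With Δt = 0.5 h = 1800 s, V = ΣQ_DR · Δt = 1079 × 1800 = 1.94 × 10^6 m³.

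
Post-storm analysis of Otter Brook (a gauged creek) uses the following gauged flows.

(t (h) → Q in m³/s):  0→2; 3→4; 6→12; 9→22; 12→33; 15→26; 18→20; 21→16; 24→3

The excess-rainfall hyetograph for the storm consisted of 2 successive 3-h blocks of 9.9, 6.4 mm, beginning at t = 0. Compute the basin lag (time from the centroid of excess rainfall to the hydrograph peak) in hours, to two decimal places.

t_L ≈ 9.32 h

Centroid of excess rainfall: t_c = Σ P_i·t̄_i / ΣP_i = 2.6779 h (block centres at 1.5, 4.5 h).
Hydrograph peak occurs at t = 12 h, so basin lag t_L = 12 − 2.6779 = 9.32 h.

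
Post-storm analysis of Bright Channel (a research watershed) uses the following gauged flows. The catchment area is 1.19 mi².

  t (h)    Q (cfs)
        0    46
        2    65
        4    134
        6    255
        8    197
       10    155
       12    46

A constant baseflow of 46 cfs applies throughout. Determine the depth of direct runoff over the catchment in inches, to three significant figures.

d ≈ 1.50 in

Direct runoff: 0.0, 19.0, 88.0, 209.0, 151.0, 109.0, 0.0 cfs; ΣQ_DR = 576.0 cfs.
V = ΣQ_DR · Δt = 576.0 × 7200 s = 4.147 × 10^6 ft³.
Over A = 1.19 mi², depth = V / A = 1.50 in.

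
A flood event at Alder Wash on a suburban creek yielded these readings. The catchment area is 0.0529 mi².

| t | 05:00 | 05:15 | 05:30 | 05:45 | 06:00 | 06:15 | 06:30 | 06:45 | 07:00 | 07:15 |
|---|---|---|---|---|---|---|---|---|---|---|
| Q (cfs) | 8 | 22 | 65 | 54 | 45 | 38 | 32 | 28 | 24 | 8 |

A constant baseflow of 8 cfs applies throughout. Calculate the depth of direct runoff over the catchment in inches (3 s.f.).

d ≈ 1.79 in

Direct runoff: 0.0, 14.0, 57.0, 46.0, 37.0, 30.0, 24.0, 20.0, 16.0, 0.0 cfs; ΣQ_DR = 244.0 cfs.
V = ΣQ_DR · Δt = 244.0 × 900 s = 2.196 × 10^5 ft³.
Over A = 0.0529 mi², depth = V / A = 1.79 in.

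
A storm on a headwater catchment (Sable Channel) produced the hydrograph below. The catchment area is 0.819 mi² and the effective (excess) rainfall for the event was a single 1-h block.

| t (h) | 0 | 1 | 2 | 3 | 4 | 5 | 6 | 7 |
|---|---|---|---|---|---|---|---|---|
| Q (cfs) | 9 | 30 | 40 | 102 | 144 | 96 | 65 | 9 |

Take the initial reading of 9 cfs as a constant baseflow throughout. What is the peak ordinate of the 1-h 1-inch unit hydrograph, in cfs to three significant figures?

Direct runoff: 0.0, 21.0, 31.0, 93.0, 135.0, 87.0, 56.0, 0.0 cfs; ΣQ_DR = 423.0 cfs, peak = 135.0 cfs.
Runoff depth d = ΣQ_DR·Δt / A = 423.0 × 3600 / (0.819 mi²) = 0.8003 in.
The 1-inch UH is the DRH scaled by (1 in)/d, so U_p = 135.0 × 1/0.8003 = 169 cfs.

U_p ≈ 169 cfs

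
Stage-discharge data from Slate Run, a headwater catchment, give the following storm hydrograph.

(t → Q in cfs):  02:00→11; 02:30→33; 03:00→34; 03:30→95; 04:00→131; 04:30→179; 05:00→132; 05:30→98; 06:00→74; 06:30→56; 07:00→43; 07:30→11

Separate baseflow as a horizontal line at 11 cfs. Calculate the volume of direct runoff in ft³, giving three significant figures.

V ≈ 1.38 × 10^6 ft³

Direct-runoff ordinates (Q − Q_b): 0.0, 22.0, 23.0, 84.0, 120.0, 168.0, 121.0, 87.0, 63.0, 45.0, 32.0, 0.0 cfs.
ΣQ_DR = 765.0 cfs.
With Δt = 0.5 h = 1800 s, V = ΣQ_DR · Δt = 765.0 × 1800 = 1.38 × 10^6 ft³.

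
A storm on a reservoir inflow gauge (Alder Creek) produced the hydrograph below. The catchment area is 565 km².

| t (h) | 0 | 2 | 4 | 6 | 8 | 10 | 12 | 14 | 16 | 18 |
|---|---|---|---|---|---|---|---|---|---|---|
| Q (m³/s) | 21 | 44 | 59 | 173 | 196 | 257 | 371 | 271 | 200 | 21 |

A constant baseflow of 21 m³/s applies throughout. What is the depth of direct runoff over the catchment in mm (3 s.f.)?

d ≈ 17.9 mm

Direct runoff: 0.0, 23.0, 38.0, 152.0, 175.0, 236.0, 350.0, 250.0, 179.0, 0.0 m³/s; ΣQ_DR = 1403 m³/s.
V = ΣQ_DR · Δt = 1403 × 7200 s = 1.010 × 10^7 m³.
Over A = 565 km², depth = V / A = 17.9 mm.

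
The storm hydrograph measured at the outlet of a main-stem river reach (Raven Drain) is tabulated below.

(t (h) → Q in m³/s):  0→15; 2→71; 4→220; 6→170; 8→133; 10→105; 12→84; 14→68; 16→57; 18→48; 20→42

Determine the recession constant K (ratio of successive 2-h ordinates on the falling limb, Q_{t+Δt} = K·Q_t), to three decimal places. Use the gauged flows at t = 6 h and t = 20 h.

Using the recession-limb readings at t = 6 h and t = 20 h: Q falls from 170 to 42 m³/s over 7 intervals.
K = (Q₂/Q₁)^(1/7) = (42/170)^(1/7) = 0.819.

K ≈ 0.819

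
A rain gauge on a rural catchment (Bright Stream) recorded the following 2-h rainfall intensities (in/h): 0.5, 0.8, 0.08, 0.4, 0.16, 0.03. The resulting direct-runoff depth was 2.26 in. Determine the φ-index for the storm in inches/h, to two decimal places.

Only the 3 blocks with intensity above φ contribute runoff: 0.5, 0.8, 0.4 in/h.
Σ(I−φ)·Δt = d  ⇒  (0.5+0.8+0.4 − 3φ)·2 = 2.26
φ = (1.700 − 2.26/2) / 3 = 0.19 in/h.

φ ≈ 0.19 in/h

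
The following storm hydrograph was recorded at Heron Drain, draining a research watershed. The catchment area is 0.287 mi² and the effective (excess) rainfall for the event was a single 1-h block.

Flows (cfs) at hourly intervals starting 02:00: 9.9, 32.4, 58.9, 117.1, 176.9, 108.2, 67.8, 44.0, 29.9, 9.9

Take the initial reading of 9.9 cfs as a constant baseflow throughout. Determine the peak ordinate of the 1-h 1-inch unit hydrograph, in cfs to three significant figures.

U_p ≈ 55.6 cfs

Direct runoff: 0.0, 22.5, 49.0, 107.2, 167.0, 98.3, 57.9, 34.1, 20.0, 0.0 cfs; ΣQ_DR = 556.0 cfs, peak = 167.0 cfs.
Runoff depth d = ΣQ_DR·Δt / A = 556.0 × 3600 / (0.287 mi²) = 3.002 in.
The 1-inch UH is the DRH scaled by (1 in)/d, so U_p = 167.0 × 1/3.002 = 55.6 cfs.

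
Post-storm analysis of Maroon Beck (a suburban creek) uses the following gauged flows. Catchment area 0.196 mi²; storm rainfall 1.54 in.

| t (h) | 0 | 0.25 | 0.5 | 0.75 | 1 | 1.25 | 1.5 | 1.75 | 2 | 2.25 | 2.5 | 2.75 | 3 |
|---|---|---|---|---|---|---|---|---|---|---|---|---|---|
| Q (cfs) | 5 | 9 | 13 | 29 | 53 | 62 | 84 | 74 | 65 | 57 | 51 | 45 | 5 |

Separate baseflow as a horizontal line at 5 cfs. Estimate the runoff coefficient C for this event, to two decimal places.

C ≈ 0.63

ΣQ_DR = 487.0 cfs; V = ΣQ_DR·Δt = 4.383 × 10^5 ft³.
Runoff depth d = V / A = 0.9626 in.
C = d / P = 0.9626 / 1.54 = 0.63.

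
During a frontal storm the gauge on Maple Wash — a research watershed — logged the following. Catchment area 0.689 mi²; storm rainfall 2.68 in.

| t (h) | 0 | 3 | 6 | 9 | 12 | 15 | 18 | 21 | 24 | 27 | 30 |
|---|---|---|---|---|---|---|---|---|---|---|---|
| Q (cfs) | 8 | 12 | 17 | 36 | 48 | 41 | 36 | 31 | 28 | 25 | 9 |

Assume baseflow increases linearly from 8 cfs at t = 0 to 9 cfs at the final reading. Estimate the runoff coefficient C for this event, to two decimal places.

ΣQ_DR = 197.5 cfs; V = ΣQ_DR·Δt = 2.133 × 10^6 ft³.
Runoff depth d = V / A = 1.333 in.
C = d / P = 1.333 / 2.68 = 0.50.

C ≈ 0.50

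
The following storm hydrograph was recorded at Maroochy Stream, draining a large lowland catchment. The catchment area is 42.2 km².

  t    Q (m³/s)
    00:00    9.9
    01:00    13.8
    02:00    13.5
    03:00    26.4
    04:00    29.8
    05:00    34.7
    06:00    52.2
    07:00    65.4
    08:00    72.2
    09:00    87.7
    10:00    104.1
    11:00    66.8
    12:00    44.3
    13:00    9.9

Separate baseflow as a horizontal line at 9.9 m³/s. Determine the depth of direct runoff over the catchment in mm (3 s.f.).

Direct runoff: 0.0, 3.9, 3.6, 16.5, 19.9, 24.8, 42.3, 55.5, 62.3, 77.8, 94.2, 56.9, 34.4, 0.0 m³/s; ΣQ_DR = 492.1 m³/s.
V = ΣQ_DR · Δt = 492.1 × 3600 s = 1.772 × 10^6 m³.
Over A = 42.2 km², depth = V / A = 42.0 mm.

d ≈ 42.0 mm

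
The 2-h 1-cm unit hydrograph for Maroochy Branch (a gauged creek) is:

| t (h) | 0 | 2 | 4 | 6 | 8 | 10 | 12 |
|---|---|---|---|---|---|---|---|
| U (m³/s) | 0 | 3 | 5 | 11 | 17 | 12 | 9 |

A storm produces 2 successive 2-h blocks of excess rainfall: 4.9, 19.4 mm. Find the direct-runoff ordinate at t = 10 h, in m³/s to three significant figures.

By discrete convolution, Q_j = Σ (P_i / 10 mm) · U_{j−i}.
At t = 10 h (j=5): Q = (4.9/10)·12 + (19.4/10)·17 = 38.9 m³/s.

Q ≈ 38.9 m³/s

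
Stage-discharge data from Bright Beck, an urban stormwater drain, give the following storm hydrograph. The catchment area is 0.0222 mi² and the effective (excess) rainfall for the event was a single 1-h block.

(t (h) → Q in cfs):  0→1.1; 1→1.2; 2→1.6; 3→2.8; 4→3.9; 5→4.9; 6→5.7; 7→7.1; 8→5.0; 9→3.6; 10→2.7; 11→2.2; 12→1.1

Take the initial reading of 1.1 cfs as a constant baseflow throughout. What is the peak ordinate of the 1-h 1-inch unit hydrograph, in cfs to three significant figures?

Direct runoff: 0.0, 0.1, 0.5, 1.7, 2.8, 3.8, 4.6, 6.0, 3.9, 2.5, 1.6, 1.1, 0.0 cfs; ΣQ_DR = 28.60 cfs, peak = 6.0 cfs.
Runoff depth d = ΣQ_DR·Δt / A = 28.60 × 3600 / (0.0222 mi²) = 1.996 in.
The 1-inch UH is the DRH scaled by (1 in)/d, so U_p = 6.0 × 1/1.996 = 3.01 cfs.

U_p ≈ 3.01 cfs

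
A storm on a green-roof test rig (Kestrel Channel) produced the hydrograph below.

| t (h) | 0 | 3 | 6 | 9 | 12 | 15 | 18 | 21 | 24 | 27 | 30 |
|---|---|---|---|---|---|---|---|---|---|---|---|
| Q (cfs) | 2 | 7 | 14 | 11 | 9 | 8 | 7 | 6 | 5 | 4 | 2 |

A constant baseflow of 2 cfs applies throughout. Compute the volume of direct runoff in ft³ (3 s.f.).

Direct-runoff ordinates (Q − Q_b): 0.0, 5.0, 12.0, 9.0, 7.0, 6.0, 5.0, 4.0, 3.0, 2.0, 0.0 cfs.
ΣQ_DR = 53.00 cfs.
With Δt = 3 h = 10800 s, V = ΣQ_DR · Δt = 53.00 × 10800 = 5.72 × 10^5 ft³.

V ≈ 5.72 × 10^5 ft³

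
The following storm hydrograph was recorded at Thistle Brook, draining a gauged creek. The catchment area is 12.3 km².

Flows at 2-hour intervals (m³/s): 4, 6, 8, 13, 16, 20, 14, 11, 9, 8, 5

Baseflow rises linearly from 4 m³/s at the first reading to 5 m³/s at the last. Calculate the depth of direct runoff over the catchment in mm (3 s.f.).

d ≈ 37.8 mm

Direct runoff: 0.00, 1.90, 3.80, 8.70, 11.60, 15.50, 9.40, 6.30, 4.20, 3.10, 0.00 m³/s; ΣQ_DR = 64.50 m³/s.
V = ΣQ_DR · Δt = 64.50 × 7200 s = 4.644 × 10^5 m³.
Over A = 12.3 km², depth = V / A = 37.8 mm.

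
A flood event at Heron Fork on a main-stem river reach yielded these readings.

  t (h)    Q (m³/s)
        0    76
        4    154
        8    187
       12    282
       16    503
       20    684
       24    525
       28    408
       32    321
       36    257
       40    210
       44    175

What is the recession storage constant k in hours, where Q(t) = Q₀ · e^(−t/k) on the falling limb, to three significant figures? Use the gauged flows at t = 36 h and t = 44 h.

k ≈ 20.8 h

On the falling limb, Q drops from 257 to 175 m³/s between t = 36 h and t = 44 h (Δt = 8 h).
k = −Δt / ln(Q₂/Q₁) = −8 / ln(175/257) = 20.8 h.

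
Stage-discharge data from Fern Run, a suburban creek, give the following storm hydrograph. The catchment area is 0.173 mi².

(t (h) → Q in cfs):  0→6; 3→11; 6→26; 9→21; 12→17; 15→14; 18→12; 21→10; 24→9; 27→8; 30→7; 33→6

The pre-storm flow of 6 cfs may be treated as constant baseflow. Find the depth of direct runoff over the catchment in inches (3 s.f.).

Direct runoff: 0.0, 5.0, 20.0, 15.0, 11.0, 8.0, 6.0, 4.0, 3.0, 2.0, 1.0, 0.0 cfs; ΣQ_DR = 75.00 cfs.
V = ΣQ_DR · Δt = 75.00 × 10800 s = 8.100 × 10^5 ft³.
Over A = 0.173 mi², depth = V / A = 2.02 in.

d ≈ 2.02 in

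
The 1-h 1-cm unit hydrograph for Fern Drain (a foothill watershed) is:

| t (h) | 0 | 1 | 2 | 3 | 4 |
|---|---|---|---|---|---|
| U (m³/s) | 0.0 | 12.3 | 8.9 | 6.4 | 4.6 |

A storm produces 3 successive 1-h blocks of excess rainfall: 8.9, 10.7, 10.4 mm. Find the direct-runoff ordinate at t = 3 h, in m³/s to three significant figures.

By discrete convolution, Q_j = Σ (P_i / 10 mm) · U_{j−i}.
At t = 3 h (j=3): Q = (8.9/10)·6.4 + (10.7/10)·8.9 + (10.4/10)·12.3 = 28.0 m³/s.

Q ≈ 28.0 m³/s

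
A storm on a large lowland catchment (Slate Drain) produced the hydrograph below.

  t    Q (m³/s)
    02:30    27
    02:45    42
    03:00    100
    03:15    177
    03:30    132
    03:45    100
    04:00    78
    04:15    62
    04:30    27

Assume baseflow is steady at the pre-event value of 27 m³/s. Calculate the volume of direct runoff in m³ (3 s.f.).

V ≈ 4.52 × 10^5 m³

Direct-runoff ordinates (Q − Q_b): 0.0, 15.0, 73.0, 150.0, 105.0, 73.0, 51.0, 35.0, 0.0 m³/s.
ΣQ_DR = 502.0 m³/s.
With Δt = 0.25 h = 900 s, V = ΣQ_DR · Δt = 502.0 × 900 = 4.52 × 10^5 m³.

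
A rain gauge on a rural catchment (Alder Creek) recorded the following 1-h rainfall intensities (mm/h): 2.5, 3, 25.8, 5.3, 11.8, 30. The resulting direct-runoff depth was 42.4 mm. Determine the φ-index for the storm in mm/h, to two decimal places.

φ ≈ 8.40 mm/h

Only the 3 blocks with intensity above φ contribute runoff: 25.8, 11.8, 30 mm/h.
Σ(I−φ)·Δt = d  ⇒  (25.8+11.8+30 − 3φ)·1 = 42.4
φ = (67.60 − 42.4/1) / 3 = 8.40 mm/h.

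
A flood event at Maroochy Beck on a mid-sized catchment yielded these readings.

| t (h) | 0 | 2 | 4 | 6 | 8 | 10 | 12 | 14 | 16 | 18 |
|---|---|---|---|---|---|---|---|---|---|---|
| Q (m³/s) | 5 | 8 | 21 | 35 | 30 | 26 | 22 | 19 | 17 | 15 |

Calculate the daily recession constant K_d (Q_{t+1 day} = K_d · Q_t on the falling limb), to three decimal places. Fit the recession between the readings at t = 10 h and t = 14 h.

Between t = 10 h and t = 14 h the flow falls from 26 to 19 m³/s over 2×2 h = 4 h.
Per-interval ratio K = (19/26)^(1/2) = 0.8549; K_d = K^(24/2) = 0.152.

K_d ≈ 0.152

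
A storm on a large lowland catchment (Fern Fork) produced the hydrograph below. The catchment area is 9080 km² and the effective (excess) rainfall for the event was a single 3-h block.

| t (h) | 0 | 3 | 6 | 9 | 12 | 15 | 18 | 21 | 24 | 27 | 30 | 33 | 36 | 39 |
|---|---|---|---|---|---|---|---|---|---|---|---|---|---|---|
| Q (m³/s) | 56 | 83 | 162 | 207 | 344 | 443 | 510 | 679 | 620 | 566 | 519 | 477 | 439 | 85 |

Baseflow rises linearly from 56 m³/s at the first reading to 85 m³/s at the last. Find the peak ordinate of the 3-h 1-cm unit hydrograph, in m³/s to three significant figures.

U_p ≈ 1210 m³/s

Direct runoff: 0.00, 24.77, 101.54, 144.31, 279.08, 375.85, 440.62, 607.38, 546.15, 489.92, 440.69, 396.46, 356.23, 0.00 m³/s; ΣQ_DR = 4203 m³/s, peak = 607.38 m³/s.
Runoff depth d = ΣQ_DR·Δt / A = 4203 × 10800 / (9080 km²) = 4.999 mm.
The 1-cm UH is the DRH scaled by (10 mm)/d, so U_p = 607.38 × 10/4.999 = 1210 m³/s.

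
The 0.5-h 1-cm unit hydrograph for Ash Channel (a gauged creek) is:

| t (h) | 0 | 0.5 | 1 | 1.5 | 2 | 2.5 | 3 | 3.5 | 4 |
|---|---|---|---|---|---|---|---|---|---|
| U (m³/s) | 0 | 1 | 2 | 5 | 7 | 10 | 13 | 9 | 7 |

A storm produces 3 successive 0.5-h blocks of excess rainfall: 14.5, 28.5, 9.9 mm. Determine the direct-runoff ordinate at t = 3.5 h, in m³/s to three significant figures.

By discrete convolution, Q_j = Σ (P_i / 10 mm) · U_{j−i}.
At t = 3.5 h (j=7): Q = (14.5/10)·9 + (28.5/10)·13 + (9.9/10)·10 = 60.0 m³/s.

Q ≈ 60.0 m³/s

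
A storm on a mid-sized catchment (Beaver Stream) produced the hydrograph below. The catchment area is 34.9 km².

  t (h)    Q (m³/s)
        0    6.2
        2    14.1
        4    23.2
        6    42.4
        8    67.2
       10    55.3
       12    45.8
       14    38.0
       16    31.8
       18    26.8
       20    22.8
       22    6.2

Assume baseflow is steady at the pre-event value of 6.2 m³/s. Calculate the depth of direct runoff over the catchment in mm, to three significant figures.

d ≈ 63.0 mm

Direct runoff: 0.0, 7.9, 17.0, 36.2, 61.0, 49.1, 39.6, 31.8, 25.6, 20.6, 16.6, 0.0 m³/s; ΣQ_DR = 305.4 m³/s.
V = ΣQ_DR · Δt = 305.4 × 7200 s = 2.199 × 10^6 m³.
Over A = 34.9 km², depth = V / A = 63.0 mm.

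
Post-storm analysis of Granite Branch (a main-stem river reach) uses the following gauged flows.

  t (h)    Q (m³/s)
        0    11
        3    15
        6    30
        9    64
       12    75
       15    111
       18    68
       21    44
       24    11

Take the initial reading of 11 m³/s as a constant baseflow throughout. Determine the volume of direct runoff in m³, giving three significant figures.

Direct-runoff ordinates (Q − Q_b): 0.0, 4.0, 19.0, 53.0, 64.0, 100.0, 57.0, 33.0, 0.0 m³/s.
ΣQ_DR = 330.0 m³/s.
With Δt = 3 h = 10800 s, V = ΣQ_DR · Δt = 330.0 × 10800 = 3.56 × 10^6 m³.

V ≈ 3.56 × 10^6 m³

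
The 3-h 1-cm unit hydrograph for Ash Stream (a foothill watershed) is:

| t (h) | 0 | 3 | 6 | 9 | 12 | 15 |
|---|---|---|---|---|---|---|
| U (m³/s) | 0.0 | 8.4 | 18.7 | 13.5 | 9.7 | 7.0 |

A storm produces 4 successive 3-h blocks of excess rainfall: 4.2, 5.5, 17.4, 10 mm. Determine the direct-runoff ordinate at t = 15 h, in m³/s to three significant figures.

Q ≈ 50.5 m³/s

By discrete convolution, Q_j = Σ (P_i / 10 mm) · U_{j−i}.
At t = 15 h (j=5): Q = (4.2/10)·7.0 + (5.5/10)·9.7 + (17.4/10)·13.5 + (10/10)·18.7 = 50.5 m³/s.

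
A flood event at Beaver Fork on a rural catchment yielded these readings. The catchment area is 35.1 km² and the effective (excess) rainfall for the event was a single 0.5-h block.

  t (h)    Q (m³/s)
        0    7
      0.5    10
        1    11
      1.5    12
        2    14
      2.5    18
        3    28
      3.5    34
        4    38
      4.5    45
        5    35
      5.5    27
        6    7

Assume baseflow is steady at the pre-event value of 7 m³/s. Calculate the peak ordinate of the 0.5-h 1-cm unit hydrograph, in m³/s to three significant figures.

U_p ≈ 38.0 m³/s

Direct runoff: 0.0, 3.0, 4.0, 5.0, 7.0, 11.0, 21.0, 27.0, 31.0, 38.0, 28.0, 20.0, 0.0 m³/s; ΣQ_DR = 195.0 m³/s, peak = 38.0 m³/s.
Runoff depth d = ΣQ_DR·Δt / A = 195.0 × 1800 / (35.1 km²) = 10.00 mm.
The 1-cm UH is the DRH scaled by (10 mm)/d, so U_p = 38.0 × 10/10.00 = 38.0 m³/s.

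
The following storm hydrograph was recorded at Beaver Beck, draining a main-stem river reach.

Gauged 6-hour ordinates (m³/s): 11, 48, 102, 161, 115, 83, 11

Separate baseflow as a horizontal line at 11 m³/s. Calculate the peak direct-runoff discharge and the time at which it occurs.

Q_p = 150.0 m³/s at t = 18 h

Subtracting baseflow gives direct-runoff ordinates: 0.0, 37.0, 91.0, 150.0, 104.0, 72.0, 0.0 m³/s.
The maximum is 150.0 m³/s, occurring at the reading for t = 18 h.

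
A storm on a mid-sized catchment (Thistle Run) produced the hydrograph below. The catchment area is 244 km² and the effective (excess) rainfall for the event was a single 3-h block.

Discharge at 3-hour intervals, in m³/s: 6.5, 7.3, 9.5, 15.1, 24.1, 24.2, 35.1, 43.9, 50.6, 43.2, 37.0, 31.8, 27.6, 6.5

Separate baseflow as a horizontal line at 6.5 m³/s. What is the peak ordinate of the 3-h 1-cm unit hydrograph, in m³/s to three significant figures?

U_p ≈ 36.7 m³/s

Direct runoff: 0.0, 0.8, 3.0, 8.6, 17.6, 17.7, 28.6, 37.4, 44.1, 36.7, 30.5, 25.3, 21.1, 0.0 m³/s; ΣQ_DR = 271.4 m³/s, peak = 44.1 m³/s.
Runoff depth d = ΣQ_DR·Δt / A = 271.4 × 10800 / (244 km²) = 12.01 mm.
The 1-cm UH is the DRH scaled by (10 mm)/d, so U_p = 44.1 × 10/12.01 = 36.7 m³/s.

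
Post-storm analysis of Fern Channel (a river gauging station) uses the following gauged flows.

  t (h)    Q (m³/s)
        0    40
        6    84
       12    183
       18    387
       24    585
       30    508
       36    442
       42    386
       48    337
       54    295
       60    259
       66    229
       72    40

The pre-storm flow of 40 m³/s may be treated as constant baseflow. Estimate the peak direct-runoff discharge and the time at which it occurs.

Q_p = 545.0 m³/s at t = 24 h

Subtracting baseflow gives direct-runoff ordinates: 0.0, 44.0, 143.0, 347.0, 545.0, 468.0, 402.0, 346.0, 297.0, 255.0, 219.0, 189.0, 0.0 m³/s.
The maximum is 545.0 m³/s, occurring at the reading for t = 24 h.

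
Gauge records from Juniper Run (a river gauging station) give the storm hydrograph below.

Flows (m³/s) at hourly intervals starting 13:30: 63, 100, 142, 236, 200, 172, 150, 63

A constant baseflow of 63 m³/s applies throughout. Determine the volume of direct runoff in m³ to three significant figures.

V ≈ 2.24 × 10^6 m³

Direct-runoff ordinates (Q − Q_b): 0.0, 37.0, 79.0, 173.0, 137.0, 109.0, 87.0, 0.0 m³/s.
ΣQ_DR = 622.0 m³/s.
With Δt = 1 h = 3600 s, V = ΣQ_DR · Δt = 622.0 × 3600 = 2.24 × 10^6 m³.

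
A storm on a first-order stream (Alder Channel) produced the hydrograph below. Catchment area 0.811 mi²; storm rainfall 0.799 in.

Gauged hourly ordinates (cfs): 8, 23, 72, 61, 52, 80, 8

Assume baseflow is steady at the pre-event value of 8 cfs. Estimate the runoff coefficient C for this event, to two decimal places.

C ≈ 0.59

ΣQ_DR = 248.0 cfs; V = ΣQ_DR·Δt = 8.928 × 10^5 ft³.
Runoff depth d = V / A = 0.4739 in.
C = d / P = 0.4739 / 0.799 = 0.59.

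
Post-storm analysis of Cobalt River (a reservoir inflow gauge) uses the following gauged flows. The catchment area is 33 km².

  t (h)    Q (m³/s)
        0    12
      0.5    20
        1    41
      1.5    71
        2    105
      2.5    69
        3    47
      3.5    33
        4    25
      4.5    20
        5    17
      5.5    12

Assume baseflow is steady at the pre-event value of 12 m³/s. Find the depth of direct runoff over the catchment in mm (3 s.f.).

d ≈ 17.9 mm

Direct runoff: 0.0, 8.0, 29.0, 59.0, 93.0, 57.0, 35.0, 21.0, 13.0, 8.0, 5.0, 0.0 m³/s; ΣQ_DR = 328.0 m³/s.
V = ΣQ_DR · Δt = 328.0 × 1800 s = 5.904 × 10^5 m³.
Over A = 33 km², depth = V / A = 17.9 mm.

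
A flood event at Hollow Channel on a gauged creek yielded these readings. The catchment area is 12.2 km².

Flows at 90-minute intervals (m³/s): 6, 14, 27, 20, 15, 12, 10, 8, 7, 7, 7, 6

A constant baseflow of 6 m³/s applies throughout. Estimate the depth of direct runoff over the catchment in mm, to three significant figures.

d ≈ 29.7 mm

Direct runoff: 0.0, 8.0, 21.0, 14.0, 9.0, 6.0, 4.0, 2.0, 1.0, 1.0, 1.0, 0.0 m³/s; ΣQ_DR = 67.00 m³/s.
V = ΣQ_DR · Δt = 67.00 × 5400 s = 3.618 × 10^5 m³.
Over A = 12.2 km², depth = V / A = 29.7 mm.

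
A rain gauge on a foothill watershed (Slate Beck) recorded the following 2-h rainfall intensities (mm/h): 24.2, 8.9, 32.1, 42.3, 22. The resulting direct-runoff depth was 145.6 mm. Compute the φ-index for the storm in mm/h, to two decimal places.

φ ≈ 11.95 mm/h

Only the 4 blocks with intensity above φ contribute runoff: 24.2, 32.1, 42.3, 22 mm/h.
Σ(I−φ)·Δt = d  ⇒  (24.2+32.1+42.3+22 − 4φ)·2 = 145.6
φ = (120.6 − 145.6/2) / 4 = 11.95 mm/h.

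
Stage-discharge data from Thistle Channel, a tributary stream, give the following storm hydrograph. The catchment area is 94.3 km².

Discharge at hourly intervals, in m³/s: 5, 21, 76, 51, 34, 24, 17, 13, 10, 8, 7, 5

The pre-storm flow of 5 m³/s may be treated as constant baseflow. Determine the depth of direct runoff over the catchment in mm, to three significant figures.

Direct runoff: 0.0, 16.0, 71.0, 46.0, 29.0, 19.0, 12.0, 8.0, 5.0, 3.0, 2.0, 0.0 m³/s; ΣQ_DR = 211.0 m³/s.
V = ΣQ_DR · Δt = 211.0 × 3600 s = 7.596 × 10^5 m³.
Over A = 94.3 km², depth = V / A = 8.06 mm.

d ≈ 8.06 mm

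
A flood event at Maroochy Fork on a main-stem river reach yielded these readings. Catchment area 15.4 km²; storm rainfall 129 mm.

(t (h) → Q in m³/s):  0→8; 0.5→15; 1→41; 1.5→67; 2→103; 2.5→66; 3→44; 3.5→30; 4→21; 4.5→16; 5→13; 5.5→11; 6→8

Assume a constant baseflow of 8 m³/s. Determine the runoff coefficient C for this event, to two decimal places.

ΣQ_DR = 339.0 m³/s; V = ΣQ_DR·Δt = 6.102 × 10^5 m³.
Runoff depth d = V / A = 39.62 mm.
C = d / P = 39.62 / 129 = 0.31.

C ≈ 0.31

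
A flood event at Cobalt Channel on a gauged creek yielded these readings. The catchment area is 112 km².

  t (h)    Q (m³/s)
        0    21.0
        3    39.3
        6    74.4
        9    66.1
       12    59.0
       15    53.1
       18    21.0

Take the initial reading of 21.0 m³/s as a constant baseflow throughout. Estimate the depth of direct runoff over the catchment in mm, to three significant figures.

Direct runoff: 0.0, 18.3, 53.4, 45.1, 38.0, 32.1, 0.0 m³/s; ΣQ_DR = 186.9 m³/s.
V = ΣQ_DR · Δt = 186.9 × 10800 s = 2.019 × 10^6 m³.
Over A = 112 km², depth = V / A = 18.0 mm.

d ≈ 18.0 mm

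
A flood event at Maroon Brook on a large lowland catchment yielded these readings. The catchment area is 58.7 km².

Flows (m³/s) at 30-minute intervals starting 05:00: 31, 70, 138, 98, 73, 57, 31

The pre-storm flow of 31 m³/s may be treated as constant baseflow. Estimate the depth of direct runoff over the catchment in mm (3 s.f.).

Direct runoff: 0.0, 39.0, 107.0, 67.0, 42.0, 26.0, 0.0 m³/s; ΣQ_DR = 281.0 m³/s.
V = ΣQ_DR · Δt = 281.0 × 1800 s = 5.058 × 10^5 m³.
Over A = 58.7 km², depth = V / A = 8.62 mm.

d ≈ 8.62 mm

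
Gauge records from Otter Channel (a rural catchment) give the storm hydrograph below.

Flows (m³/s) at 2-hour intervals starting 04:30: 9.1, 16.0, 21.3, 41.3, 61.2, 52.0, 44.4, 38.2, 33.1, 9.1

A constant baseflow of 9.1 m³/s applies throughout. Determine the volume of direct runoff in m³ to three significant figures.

V ≈ 1.69 × 10^6 m³

Direct-runoff ordinates (Q − Q_b): 0.0, 6.9, 12.2, 32.2, 52.1, 42.9, 35.3, 29.1, 24.0, 0.0 m³/s.
ΣQ_DR = 234.7 m³/s.
With Δt = 2 h = 7200 s, V = ΣQ_DR · Δt = 234.7 × 7200 = 1.69 × 10^6 m³.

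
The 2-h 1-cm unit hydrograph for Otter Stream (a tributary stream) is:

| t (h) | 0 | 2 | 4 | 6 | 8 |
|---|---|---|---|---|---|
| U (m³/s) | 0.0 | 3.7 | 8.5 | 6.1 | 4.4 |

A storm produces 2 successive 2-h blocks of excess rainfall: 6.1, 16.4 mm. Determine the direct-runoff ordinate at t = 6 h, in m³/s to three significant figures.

Q ≈ 17.7 m³/s

By discrete convolution, Q_j = Σ (P_i / 10 mm) · U_{j−i}.
At t = 6 h (j=3): Q = (6.1/10)·6.1 + (16.4/10)·8.5 = 17.7 m³/s.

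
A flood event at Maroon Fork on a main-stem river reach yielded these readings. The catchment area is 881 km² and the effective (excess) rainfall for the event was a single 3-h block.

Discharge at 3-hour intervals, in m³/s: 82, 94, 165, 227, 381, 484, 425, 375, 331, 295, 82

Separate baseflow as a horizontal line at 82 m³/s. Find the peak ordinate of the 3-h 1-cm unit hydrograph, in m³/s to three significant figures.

U_p ≈ 161 m³/s

Direct runoff: 0.0, 12.0, 83.0, 145.0, 299.0, 402.0, 343.0, 293.0, 249.0, 213.0, 0.0 m³/s; ΣQ_DR = 2039 m³/s, peak = 402.0 m³/s.
Runoff depth d = ΣQ_DR·Δt / A = 2039 × 10800 / (881 km²) = 25.00 mm.
The 1-cm UH is the DRH scaled by (10 mm)/d, so U_p = 402.0 × 10/25.00 = 161 m³/s.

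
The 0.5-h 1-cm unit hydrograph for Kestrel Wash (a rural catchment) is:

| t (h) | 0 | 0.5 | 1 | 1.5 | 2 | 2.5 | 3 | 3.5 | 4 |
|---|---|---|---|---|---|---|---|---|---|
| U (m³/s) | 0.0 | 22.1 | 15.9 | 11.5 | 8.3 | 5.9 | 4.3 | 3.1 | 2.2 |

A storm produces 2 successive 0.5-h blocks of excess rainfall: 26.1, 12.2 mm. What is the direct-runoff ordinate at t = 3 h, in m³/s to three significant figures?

By discrete convolution, Q_j = Σ (P_i / 10 mm) · U_{j−i}.
At t = 3 h (j=6): Q = (26.1/10)·4.3 + (12.2/10)·5.9 = 18.4 m³/s.

Q ≈ 18.4 m³/s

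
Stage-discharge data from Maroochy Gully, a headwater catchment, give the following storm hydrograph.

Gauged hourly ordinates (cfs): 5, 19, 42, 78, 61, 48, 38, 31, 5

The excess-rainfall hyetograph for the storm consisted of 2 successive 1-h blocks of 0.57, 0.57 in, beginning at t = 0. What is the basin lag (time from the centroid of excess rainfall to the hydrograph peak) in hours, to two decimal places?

t_L ≈ 2.00 h

Centroid of excess rainfall: t_c = Σ P_i·t̄_i / ΣP_i = 1.0000 h (block centres at 0.5, 1.5 h).
Hydrograph peak occurs at t = 3 h, so basin lag t_L = 3 − 1.0000 = 2.00 h.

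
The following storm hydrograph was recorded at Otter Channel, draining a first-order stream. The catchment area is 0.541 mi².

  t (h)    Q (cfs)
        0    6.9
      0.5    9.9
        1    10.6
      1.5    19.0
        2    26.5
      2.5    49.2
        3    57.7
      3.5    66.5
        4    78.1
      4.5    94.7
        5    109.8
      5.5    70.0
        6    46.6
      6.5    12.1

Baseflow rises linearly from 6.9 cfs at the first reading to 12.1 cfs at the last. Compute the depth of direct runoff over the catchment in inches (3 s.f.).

Direct runoff: 0.00, 2.60, 2.90, 10.90, 18.00, 40.30, 48.40, 56.80, 68.00, 84.20, 98.90, 58.70, 34.90, 0.00 cfs; ΣQ_DR = 524.6 cfs.
V = ΣQ_DR · Δt = 524.6 × 1800 s = 9.443 × 10^5 ft³.
Over A = 0.541 mi², depth = V / A = 0.751 in.

d ≈ 0.751 in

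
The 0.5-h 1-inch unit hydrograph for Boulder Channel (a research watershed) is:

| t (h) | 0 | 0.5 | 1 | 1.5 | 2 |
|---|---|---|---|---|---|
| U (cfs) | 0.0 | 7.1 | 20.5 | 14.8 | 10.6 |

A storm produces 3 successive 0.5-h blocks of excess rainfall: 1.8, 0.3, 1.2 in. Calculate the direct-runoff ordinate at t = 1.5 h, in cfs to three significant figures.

Q ≈ 41.3 cfs

By discrete convolution, Q_j = Σ (P_i / 1 in) · U_{j−i}.
At t = 1.5 h (j=3): Q = (1.8/1)·14.8 + (0.3/1)·20.5 + (1.2/1)·7.1 = 41.3 cfs.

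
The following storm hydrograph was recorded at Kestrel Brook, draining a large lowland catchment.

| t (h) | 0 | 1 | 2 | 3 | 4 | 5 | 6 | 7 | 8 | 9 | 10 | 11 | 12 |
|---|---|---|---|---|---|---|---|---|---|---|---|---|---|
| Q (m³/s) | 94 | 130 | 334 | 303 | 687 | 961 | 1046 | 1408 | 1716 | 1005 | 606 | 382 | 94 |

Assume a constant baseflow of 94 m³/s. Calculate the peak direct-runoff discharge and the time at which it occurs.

Subtracting baseflow gives direct-runoff ordinates: 0.0, 36.0, 240.0, 209.0, 593.0, 867.0, 952.0, 1314.0, 1622.0, 911.0, 512.0, 288.0, 0.0 m³/s.
The maximum is 1622.0 m³/s, occurring at the reading for t = 8 h.

Q_p = 1622.0 m³/s at t = 8 h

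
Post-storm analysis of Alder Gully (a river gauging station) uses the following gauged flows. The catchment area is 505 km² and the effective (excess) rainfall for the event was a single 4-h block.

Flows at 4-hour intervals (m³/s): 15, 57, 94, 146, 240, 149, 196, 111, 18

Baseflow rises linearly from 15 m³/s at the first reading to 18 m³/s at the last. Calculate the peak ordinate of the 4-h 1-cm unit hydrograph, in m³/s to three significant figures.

U_p ≈ 89.3 m³/s

Direct runoff: 0.00, 41.62, 78.25, 129.88, 223.50, 132.12, 178.75, 93.38, 0.00 m³/s; ΣQ_DR = 877.5 m³/s, peak = 223.50 m³/s.
Runoff depth d = ΣQ_DR·Δt / A = 877.5 × 14400 / (505 km²) = 25.02 mm.
The 1-cm UH is the DRH scaled by (10 mm)/d, so U_p = 223.50 × 10/25.02 = 89.3 m³/s.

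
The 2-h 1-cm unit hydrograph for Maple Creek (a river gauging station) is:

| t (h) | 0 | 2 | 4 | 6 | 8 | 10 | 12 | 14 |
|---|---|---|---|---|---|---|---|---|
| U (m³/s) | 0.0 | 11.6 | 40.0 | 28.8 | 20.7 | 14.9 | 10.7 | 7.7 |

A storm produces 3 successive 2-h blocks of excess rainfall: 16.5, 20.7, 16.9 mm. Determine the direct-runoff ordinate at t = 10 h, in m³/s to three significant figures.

By discrete convolution, Q_j = Σ (P_i / 10 mm) · U_{j−i}.
At t = 10 h (j=5): Q = (16.5/10)·14.9 + (20.7/10)·20.7 + (16.9/10)·28.8 = 116 m³/s.

Q ≈ 116 m³/s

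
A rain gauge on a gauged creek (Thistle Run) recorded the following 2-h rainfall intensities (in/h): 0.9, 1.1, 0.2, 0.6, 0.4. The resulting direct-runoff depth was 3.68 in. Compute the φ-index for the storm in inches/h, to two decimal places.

Only the 4 blocks with intensity above φ contribute runoff: 0.9, 1.1, 0.6, 0.4 in/h.
Σ(I−φ)·Δt = d  ⇒  (0.9+1.1+0.6+0.4 − 4φ)·2 = 3.68
φ = (3.000 − 3.68/2) / 4 = 0.29 in/h.

φ ≈ 0.29 in/h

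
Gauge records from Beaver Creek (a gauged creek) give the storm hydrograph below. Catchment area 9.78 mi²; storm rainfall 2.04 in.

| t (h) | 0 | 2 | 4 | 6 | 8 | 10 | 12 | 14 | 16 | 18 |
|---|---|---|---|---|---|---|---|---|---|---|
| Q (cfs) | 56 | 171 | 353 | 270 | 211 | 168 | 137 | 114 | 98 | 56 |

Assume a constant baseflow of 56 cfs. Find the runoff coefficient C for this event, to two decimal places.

ΣQ_DR = 1074 cfs; V = ΣQ_DR·Δt = 7.733 × 10^6 ft³.
Runoff depth d = V / A = 0.3403 in.
C = d / P = 0.3403 / 2.04 = 0.17.

C ≈ 0.17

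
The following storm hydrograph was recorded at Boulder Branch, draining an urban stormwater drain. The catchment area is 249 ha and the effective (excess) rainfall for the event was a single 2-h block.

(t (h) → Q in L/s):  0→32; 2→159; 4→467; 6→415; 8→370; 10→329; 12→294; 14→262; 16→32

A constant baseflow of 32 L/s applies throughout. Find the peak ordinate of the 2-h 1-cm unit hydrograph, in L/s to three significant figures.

Direct runoff: 0.0, 127.0, 435.0, 383.0, 338.0, 297.0, 262.0, 230.0, 0.0 L/s; ΣQ_DR = 2072 L/s, peak = 435.0 L/s.
Runoff depth d = ΣQ_DR·Δt / A = 2072 × 7200 / (249 ha) = 5.991 mm.
The 1-cm UH is the DRH scaled by (10 mm)/d, so U_p = 435.0 × 10/5.991 = 726 L/s.

U_p ≈ 726 L/s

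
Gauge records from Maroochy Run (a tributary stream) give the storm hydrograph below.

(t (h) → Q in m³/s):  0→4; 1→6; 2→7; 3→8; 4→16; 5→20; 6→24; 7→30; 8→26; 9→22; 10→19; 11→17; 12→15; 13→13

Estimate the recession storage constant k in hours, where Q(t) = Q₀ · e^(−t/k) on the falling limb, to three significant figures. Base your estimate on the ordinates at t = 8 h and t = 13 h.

k ≈ 7.21 h

On the falling limb, Q drops from 26 to 13 m³/s between t = 8 h and t = 13 h (Δt = 5 h).
k = −Δt / ln(Q₂/Q₁) = −5 / ln(13/26) = 7.21 h.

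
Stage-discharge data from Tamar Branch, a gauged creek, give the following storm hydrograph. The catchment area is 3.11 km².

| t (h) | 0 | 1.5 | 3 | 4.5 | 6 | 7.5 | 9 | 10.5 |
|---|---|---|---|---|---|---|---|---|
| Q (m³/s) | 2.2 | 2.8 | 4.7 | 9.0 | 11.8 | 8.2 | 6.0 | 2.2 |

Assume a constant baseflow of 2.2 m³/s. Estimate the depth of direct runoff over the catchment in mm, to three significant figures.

d ≈ 50.9 mm

Direct runoff: 0.0, 0.6, 2.5, 6.8, 9.6, 6.0, 3.8, 0.0 m³/s; ΣQ_DR = 29.30 m³/s.
V = ΣQ_DR · Δt = 29.30 × 5400 s = 1.582 × 10^5 m³.
Over A = 3.11 km², depth = V / A = 50.9 mm.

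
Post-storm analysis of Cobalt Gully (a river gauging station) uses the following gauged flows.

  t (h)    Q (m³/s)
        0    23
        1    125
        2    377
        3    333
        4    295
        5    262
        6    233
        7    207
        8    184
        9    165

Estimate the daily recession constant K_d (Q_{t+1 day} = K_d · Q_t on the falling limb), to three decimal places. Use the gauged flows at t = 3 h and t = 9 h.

K_d ≈ 0.060

Between t = 3 h and t = 9 h the flow falls from 333 to 165 m³/s over 6×1 h = 6 h.
Per-interval ratio K = (165/333)^(1/6) = 0.8896; K_d = K^(24/1) = 0.060.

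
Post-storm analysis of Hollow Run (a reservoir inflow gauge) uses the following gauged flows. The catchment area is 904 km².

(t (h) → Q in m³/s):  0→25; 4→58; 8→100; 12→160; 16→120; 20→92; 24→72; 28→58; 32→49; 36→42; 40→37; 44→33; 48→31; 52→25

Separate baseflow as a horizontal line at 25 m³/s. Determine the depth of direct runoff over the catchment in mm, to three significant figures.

Direct runoff: 0.0, 33.0, 75.0, 135.0, 95.0, 67.0, 47.0, 33.0, 24.0, 17.0, 12.0, 8.0, 6.0, 0.0 m³/s; ΣQ_DR = 552.0 m³/s.
V = ΣQ_DR · Δt = 552.0 × 14400 s = 7.949 × 10^6 m³.
Over A = 904 km², depth = V / A = 8.79 mm.

d ≈ 8.79 mm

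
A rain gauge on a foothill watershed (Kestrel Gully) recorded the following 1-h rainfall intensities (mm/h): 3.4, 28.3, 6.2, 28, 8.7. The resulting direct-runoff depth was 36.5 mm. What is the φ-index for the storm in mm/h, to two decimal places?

Only the 2 blocks with intensity above φ contribute runoff: 28.3, 28 mm/h.
Σ(I−φ)·Δt = d  ⇒  (28.3+28 − 2φ)·1 = 36.5
φ = (56.30 − 36.5/1) / 2 = 9.90 mm/h.

φ ≈ 9.90 mm/h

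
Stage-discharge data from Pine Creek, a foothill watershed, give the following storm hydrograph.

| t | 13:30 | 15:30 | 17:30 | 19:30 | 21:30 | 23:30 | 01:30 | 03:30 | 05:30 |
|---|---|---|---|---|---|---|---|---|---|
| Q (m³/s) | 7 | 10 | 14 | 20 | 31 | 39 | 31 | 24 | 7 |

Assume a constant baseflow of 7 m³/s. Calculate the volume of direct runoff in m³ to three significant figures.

Direct-runoff ordinates (Q − Q_b): 0.0, 3.0, 7.0, 13.0, 24.0, 32.0, 24.0, 17.0, 0.0 m³/s.
ΣQ_DR = 120.0 m³/s.
With Δt = 2 h = 7200 s, V = ΣQ_DR · Δt = 120.0 × 7200 = 8.64 × 10^5 m³.

V ≈ 8.64 × 10^5 m³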